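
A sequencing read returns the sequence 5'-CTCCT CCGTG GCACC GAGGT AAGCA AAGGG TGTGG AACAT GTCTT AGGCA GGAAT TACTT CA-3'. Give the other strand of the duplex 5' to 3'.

Pairing A↔T and G↔C gives GAGGAGGCACCGTGGCTCCATTCGTTTCCCACACCTTGTACAGAATCCGTCCTTAATGAAGT, running 3'→5'. Reverse for the 5'→3' convention.

5′-TGAAGTAATTCCTGCCTAAGACATGTTCCACACCCTTTGCTTACCTCGGTGCCACGGAGGAG-3′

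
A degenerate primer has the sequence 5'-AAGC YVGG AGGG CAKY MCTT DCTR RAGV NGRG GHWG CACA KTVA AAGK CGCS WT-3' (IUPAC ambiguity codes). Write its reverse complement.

Standard pairs A↔T, G↔C; ambiguity codes pair R↔Y, M↔K, W↔W, S↔S, D↔H, V↔B, N↔N. Complement (TTCGRBCCTCCCGTMRKGAAHGAYYTCBNCYCCDWCGTGTMABTTTCMGCGSWA), then reverse for 5'→3'.

5'-AWSGCGMCTTTBAMTGTGCWDCCYCNBCTYYAGHAAGKRMTGCCCTCCBRGCTT-3'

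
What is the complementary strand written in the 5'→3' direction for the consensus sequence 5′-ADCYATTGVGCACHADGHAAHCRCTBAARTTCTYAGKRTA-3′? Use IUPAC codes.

Standard pairs A↔T, G↔C; ambiguity codes pair R↔Y, K↔M, B↔V, D↔H. Complement (THGRTAACBCGTGDTHCDTTDGYGAVTTYAAGARTCMYAT), then reverse for 5'→3'.

5'-TAYMCTRAGAAYTTVAGYGDTTDCHTDGTGCBCAATRGHT-3'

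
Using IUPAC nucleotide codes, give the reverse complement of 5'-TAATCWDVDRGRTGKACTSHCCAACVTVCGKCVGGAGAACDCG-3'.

Standard pairs A↔T, G↔C; ambiguity codes pair R↔Y, K↔M, W↔W, S↔S, D↔H, V↔B. Complement (ATTAGWHBHYCYACMTGASDGGTTGBABGCMGBCCTCTTGHGC), then reverse for 5'→3'.

5'-CGHGTTCTCCBGMCGBABGTTGGDSAGTMCAYCYHBHWGATTA-3'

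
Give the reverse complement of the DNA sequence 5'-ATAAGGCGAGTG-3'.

Reading the sequence 3'→5' and pairing each base (A↔T, G↔C) gives the reverse complement directly.

5′-CACTCGCCTTAT-3′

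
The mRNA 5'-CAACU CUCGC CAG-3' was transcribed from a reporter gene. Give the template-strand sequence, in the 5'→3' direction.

Replace U with T to get the coding DNA strand: CAACTCTCGCCAG. The template strand is its reverse complement (complement GTTGAGAGCGGTC, then reverse).

5'-CTGGCGAGAGTTG-3'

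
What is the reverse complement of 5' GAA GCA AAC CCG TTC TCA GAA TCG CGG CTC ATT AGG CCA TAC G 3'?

5'-CGTATGGCCTAATGAGCCGCGATTCTGAGAACGGGTTTGCTTC-3'

Complement each base (A↔T, G↔C): CTTCGTTTGGGCAAGAGTCTTAGCGCCGAGTAATCCGGTATGC. Then reverse.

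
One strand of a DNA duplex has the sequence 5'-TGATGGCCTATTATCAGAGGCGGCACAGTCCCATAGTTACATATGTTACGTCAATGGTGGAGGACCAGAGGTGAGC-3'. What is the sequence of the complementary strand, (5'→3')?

The complement of TGATGGCCTATTATCAGAGGCGGCACAGTCCCATAGTTACATATGTTACGTCAATGGTGGAGGACCAGAGGTGAGC is ACTACCGGATAATAGTCTCCGCCGTGTCAGGGTATCAATGTATACAATGCAGTTACCACCTCCTGGTCTCCACTCG (A↔T, G↔C). DNA strands are antiparallel, so the complementary strand runs 3'→5'; reversing gives the 5'→3' form.

5'-GCTCACCTCTGGTCCTCCACCATTGACGTAACATATGTAACTATGGGACTGTGCCGCCTCTGATAATAGGCCATCA-3'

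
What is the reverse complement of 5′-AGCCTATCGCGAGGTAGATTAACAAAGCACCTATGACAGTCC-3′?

5'-GGACTGTCATAGGTGCTTTGTTAATCTACCTCGCGATAGGCT-3'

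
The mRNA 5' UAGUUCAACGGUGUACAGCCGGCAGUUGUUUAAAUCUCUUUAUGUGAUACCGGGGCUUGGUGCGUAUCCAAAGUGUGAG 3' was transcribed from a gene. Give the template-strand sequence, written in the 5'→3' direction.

Replace U with T to get the coding DNA strand: TAGTTCAACGGTGTACAGCCGGCAGTTGTTTAAATCTCTTTATGTGATACCGGGGCTTGGTGCGTATCCAAAGTGTGAG. The template strand is its reverse complement (complement ATCAAGTTGCCACATGTCGGCCGTCAACAAATTTAGAGAAATACACTATGGCCCCGAACCACGCATAGGTTTCACACTC, then reverse).

5'-CTCACACTTTGGATACGCACCAAGCCCCGGTATCACATAAAGAGATTTAAACAACTGCCGGCTGTACACCGTTGAACTA-3'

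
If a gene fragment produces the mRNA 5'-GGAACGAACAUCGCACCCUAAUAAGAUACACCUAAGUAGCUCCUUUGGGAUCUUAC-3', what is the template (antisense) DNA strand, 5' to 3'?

5′-GTAAGATCCCAAAGGAGCTACTTAGGTGTATCTTATTAGGGTGCGATGTTCGTTCC-3′

Replace U with T to get the coding DNA strand: GGAACGAACATCGCACCCTAATAAGATACACCTAAGTAGCTCCTTTGGGATCTTAC. The template strand is its reverse complement (complement CCTTGCTTGTAGCGTGGGATTATTCTATGTGGATTCATCGAGGAAACCCTAGAATG, then reverse).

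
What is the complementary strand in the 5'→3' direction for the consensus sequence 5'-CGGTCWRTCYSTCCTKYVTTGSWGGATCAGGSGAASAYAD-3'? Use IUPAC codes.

Standard pairs A↔T, G↔C; ambiguity codes pair R↔Y, K↔M, W↔W, S↔S, D↔H, V↔B. Complement (GCCAGWYAGRSAGGAMRBAACSWCCTAGTCCSCTTSTRTH), then reverse for 5'→3'.

5'-HTRTSTTCSCCTGATCCWSCAABRMAGGASRGAYWGACCG-3'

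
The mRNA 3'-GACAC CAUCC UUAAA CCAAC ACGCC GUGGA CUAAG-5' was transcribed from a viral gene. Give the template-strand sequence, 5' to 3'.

Written 5'→3' the mRNA is GAAUCAGGUGCCGCACAACCAAAUUCCUACCACAG, so the coding DNA strand is GAATCAGGTGCCGCACAACCAAATTCCTACCACAG. The template is its reverse complement.

5'-CTGTGGTAGGAATTTGGTTGTGCGGCACCTGATTC-3'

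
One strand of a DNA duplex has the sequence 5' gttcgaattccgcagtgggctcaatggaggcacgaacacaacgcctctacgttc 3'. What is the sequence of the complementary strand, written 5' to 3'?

5'-GAACGTAGAGGCGTTGTGTTCGTGCCTCCATTGAGCCCACTGCGGAATTCGAAC-3'

Pairing A↔T and G↔C gives CAAGCTTAAGGCGTCACCCGAGTTACCTCCGTGCTTGTGTTGCGGAGATGCAAG, running 3'→5'. Reverse for the 5'→3' convention.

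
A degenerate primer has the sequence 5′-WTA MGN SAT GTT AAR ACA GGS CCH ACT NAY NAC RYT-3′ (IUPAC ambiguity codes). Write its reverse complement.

5'-ARYGTNRTNAGTDGGSCCTGTYTTAACATSNCKTAW-3'

Standard pairs A↔T, G↔C; ambiguity codes pair R↔Y, M↔K, W↔W, S↔S, H↔D, N↔N. Complement (WATKCNSTACAATTYTGTCCSGGDTGANTRNTGYRA), then reverse for 5'→3'.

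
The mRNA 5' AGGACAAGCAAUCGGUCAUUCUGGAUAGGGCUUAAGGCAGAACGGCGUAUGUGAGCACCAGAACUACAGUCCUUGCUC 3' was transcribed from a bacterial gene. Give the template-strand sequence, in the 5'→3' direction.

5′-GAGCAAGGACTGTAGTTCTGGTGCTCACATACGCCGTTCTGCCTTAAGCCCTATCCAGAATGACCGATTGCTTGTCCT-3′

Replace U with T to get the coding DNA strand: AGGACAAGCAATCGGTCATTCTGGATAGGGCTTAAGGCAGAACGGCGTATGTGAGCACCAGAACTACAGTCCTTGCTC. The template strand is its reverse complement (complement TCCTGTTCGTTAGCCAGTAAGACCTATCCCGAATTCCGTCTTGCCGCATACACTCGTGGTCTTGATGTCAGGAACGAG, then reverse).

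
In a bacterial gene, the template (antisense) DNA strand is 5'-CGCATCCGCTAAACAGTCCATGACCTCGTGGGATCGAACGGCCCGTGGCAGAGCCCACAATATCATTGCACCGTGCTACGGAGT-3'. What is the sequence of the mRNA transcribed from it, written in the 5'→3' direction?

The mRNA has the sequence of the coding strand (reverse complement of the template) with T→U. Reverse complement of CGCATCCGCTAAACAGTCCATGACCTCGTGGGATCGAACGGCCCGTGGCAGAGCCCACAATATCATTGCACCGTGCTACGGAGT is ACTCCGTAGCACGGTGCAATGATATTGTGGGCTCTGCCACGGGCCGTTCGATCCCACGAGGTCATGGACTGTTTAGCGGATGCG; then T→U.

5′-ACUCCGUAGCACGGUGCAAUGAUAUUGUGGGCUCUGCCACGGGCCGUUCGAUCCCACGAGGUCAUGGACUGUUUAGCGGAUGCG-3′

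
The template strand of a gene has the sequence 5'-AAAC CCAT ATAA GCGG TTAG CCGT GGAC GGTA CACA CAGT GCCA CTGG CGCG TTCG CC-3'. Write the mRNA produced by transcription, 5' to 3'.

The mRNA has the sequence of the coding strand (reverse complement of the template) with T→U. Reverse complement of AAACCCATATAAGCGGTTAGCCGTGGACGGTACACACAGTGCCACTGGCGCGTTCGCC is GGCGAACGCGCCAGTGGCACTGTGTGTACCGTCCACGGCTAACCGCTTATATGGGTTT; then T→U.

5'-GGCGAACGCGCCAGUGGCACUGUGUGUACCGUCCACGGCUAACCGCUUAUAUGGGUUU-3'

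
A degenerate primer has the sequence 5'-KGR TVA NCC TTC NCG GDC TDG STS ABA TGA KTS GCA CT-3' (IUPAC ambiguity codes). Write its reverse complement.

5'-AGTGCSAMTCATVTSASCHAGHCCGNGAAGGNTBAYCM-3'

Standard pairs A↔T, G↔C; ambiguity codes pair R↔Y, K↔M, S↔S, B↔V, D↔H, N↔N. Complement (MCYABTNGGAAGNGCCHGAHCSASTVTACTMASCGTGA), then reverse for 5'→3'.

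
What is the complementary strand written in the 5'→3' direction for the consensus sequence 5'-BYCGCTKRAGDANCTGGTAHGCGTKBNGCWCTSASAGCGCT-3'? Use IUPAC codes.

5'-AGCGCTSTSAGWGCNVMACGCDTACCAGNTHCTYMAGCGRV-3'

Standard pairs A↔T, G↔C; ambiguity codes pair R↔Y, K↔M, W↔W, S↔S, B↔V, D↔H, N↔N. Complement (VRGCGAMYTCHTNGACCATDCGCAMVNCGWGASTSTCGCGA), then reverse for 5'→3'.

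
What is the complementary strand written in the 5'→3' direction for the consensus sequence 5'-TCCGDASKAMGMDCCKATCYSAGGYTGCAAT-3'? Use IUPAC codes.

5'-ATTGCARCCTSRGATMGGHKCKTMSTHCGGA-3'

Standard pairs A↔T, G↔C; ambiguity codes pair Y↔R, M↔K, S↔S, D↔H. Complement (AGGCHTSMTKCKHGGMTAGRSTCCRACGTTA), then reverse for 5'→3'.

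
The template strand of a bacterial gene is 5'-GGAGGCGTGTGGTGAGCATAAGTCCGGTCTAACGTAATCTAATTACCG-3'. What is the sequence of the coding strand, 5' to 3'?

5'-CGGTAATTAGATTACGTTAGACCGGACTTATGCTCACCACACGCCTCC-3'

The coding strand is complementary and antiparallel to the template: take the complement (A↔T, G↔C) and reverse.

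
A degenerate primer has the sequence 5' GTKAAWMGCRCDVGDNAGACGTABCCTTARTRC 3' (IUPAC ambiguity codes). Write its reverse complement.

5'-GYAYTAAGGVTACGTCTNHCBHGYGCKWTTMAC-3'

Standard pairs A↔T, G↔C; ambiguity codes pair R↔Y, M↔K, W↔W, B↔V, D↔H, N↔N. Complement (CAMTTWKCGYGHBCHNTCTGCATVGGAATYAYG), then reverse for 5'→3'.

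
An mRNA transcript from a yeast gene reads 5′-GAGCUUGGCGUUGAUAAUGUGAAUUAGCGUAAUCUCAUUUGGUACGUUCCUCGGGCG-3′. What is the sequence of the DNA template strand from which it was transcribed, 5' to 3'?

Replace U with T to get the coding DNA strand: GAGCTTGGCGTTGATAATGTGAATTAGCGTAATCTCATTTGGTACGTTCCTCGGGCG. The template strand is its reverse complement (complement CTCGAACCGCAACTATTACACTTAATCGCATTAGAGTAAACCATGCAAGGAGCCCGC, then reverse).

5'-CGCCCGAGGAACGTACCAAATGAGATTACGCTAATTCACATTATCAACGCCAAGCTC-3'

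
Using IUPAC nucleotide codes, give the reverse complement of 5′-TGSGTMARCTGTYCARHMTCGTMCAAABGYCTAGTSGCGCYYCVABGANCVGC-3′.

Standard pairs A↔T, G↔C; ambiguity codes pair R↔Y, M↔K, S↔S, B↔V, H↔D, N↔N. Complement (ACSCAKTYGACARGTYDKAGCAKGTTTVCRGATCASCGCGRRGBTVCTNGBCG), then reverse for 5'→3'.

5'-GCBGNTCVTBGRRGCGCSACTAGRCVTTTGKACGAKDYTGRACAGYTKACSCA-3'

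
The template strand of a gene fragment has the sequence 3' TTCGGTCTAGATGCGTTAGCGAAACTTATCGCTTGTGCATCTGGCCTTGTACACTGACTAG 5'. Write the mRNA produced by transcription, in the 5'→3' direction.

5'-AAGCCAGAUCUACGCAAUCGCUUUGAAUAGCGAACACGUAGACCGGAACAUGUGACUGAUC-3'

Reading the template 3'→5' as shown, RNA polymerase pairs each base (A→U, T→A, G↔C) to build mRNA 5'→3' directly.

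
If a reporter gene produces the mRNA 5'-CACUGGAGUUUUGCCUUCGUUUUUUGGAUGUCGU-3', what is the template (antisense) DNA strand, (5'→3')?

5'-ACGACATCCAAAAAACGAAGGCAAAACTCCAGTG-3'

Replace U with T to get the coding DNA strand: CACTGGAGTTTTGCCTTCGTTTTTTGGATGTCGT. The template strand is its reverse complement (complement GTGACCTCAAAACGGAAGCAAAAAACCTACAGCA, then reverse).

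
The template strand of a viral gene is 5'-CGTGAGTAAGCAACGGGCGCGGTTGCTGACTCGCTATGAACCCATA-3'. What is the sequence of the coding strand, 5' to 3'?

5'-TATGGGTTCATAGCGAGTCAGCAACCGCGCCCGTTGCTTACTCACG-3'

The coding strand is complementary and antiparallel to the template: take the complement (A↔T, G↔C) and reverse.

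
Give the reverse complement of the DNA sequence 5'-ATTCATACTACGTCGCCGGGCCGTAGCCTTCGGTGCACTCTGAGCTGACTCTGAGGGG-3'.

Reading the sequence 3'→5' and pairing each base (A↔T, G↔C) gives the reverse complement directly.

5'-CCCCTCAGAGTCAGCTCAGAGTGCACCGAAGGCTACGGCCCGGCGACGTAGTATGAAT-3'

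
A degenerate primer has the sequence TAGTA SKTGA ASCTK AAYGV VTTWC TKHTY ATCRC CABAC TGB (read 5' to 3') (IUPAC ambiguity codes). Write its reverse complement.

Standard pairs A↔T, G↔C; ambiguity codes pair R↔Y, K↔M, W↔W, S↔S, B↔V, H↔D. Complement (ATCATSMACTTSGAMTTRCBBAAWGAMDARTAGYGGTVTGACV), then reverse for 5'→3'.

5'-VCAGTVTGGYGATRADMAGWAABBCRTTMAGSTTCAMSTACTA-3'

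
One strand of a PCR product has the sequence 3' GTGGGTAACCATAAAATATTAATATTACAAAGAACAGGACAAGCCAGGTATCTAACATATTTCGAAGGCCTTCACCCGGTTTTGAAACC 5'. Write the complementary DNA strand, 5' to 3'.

5′-CACCCATTGGTATTTTATAATTATAATGTTTCTTGTCCTGTTCGGTCCATAGATTGTATAAAGCTTCCGGAAGTGGGCCAAAACTTTGG-3′

The strand is given 3'→5', so its complement runs 5'→3' in the same left-to-right order: pair each base A↔T, G↔C.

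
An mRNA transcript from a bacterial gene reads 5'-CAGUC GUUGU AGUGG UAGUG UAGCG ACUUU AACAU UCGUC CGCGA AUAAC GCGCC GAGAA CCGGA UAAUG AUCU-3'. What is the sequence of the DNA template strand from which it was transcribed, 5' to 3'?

Replace U with T to get the coding DNA strand: CAGTCGTTGTAGTGGTAGTGTAGCGACTTTAACATTCGTCCGCGAATAACGCGCCGAGAACCGGATAATGATCT. The template strand is its reverse complement (complement GTCAGCAACATCACCATCACATCGCTGAAATTGTAAGCAGGCGCTTATTGCGCGGCTCTTGGCCTATTACTAGA, then reverse).

5'-AGATCATTATCCGGTTCTCGGCGCGTTATTCGCGGACGAATGTTAAAGTCGCTACACTACCACTACAACGACTG-3'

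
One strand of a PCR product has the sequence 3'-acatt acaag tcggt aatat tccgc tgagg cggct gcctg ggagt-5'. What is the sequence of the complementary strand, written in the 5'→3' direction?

5'-TGTAATGTTCAGCCATTATAAGGCGACTCCGCCGACGGACCCTCA-3'

The strand is given 3'→5', so its complement runs 5'→3' in the same left-to-right order: pair each base A↔T, G↔C.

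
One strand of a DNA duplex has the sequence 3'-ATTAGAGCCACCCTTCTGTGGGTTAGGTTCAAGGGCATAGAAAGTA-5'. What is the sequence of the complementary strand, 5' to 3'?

5'-TAATCTCGGTGGGAAGACACCCAATCCAAGTTCCCGTATCTTTCAT-3'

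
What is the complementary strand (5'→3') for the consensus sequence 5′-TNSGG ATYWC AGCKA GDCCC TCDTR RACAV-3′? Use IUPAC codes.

5'-BTGTYYAHGAGGGHCTMGCTGWRATCCSNA-3'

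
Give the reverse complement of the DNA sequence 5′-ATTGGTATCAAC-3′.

5'-GTTGATACCAAT-3'

Complement each base (A↔T, G↔C): TAACCATAGTTG. Then reverse.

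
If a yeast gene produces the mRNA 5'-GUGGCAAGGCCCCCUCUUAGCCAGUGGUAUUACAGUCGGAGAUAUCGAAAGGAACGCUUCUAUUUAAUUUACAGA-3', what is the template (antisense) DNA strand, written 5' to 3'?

5'-TCTGTAAATTAAATAGAAGCGTTCCTTTCGATATCTCCGACTGTAATACCACTGGCTAAGAGGGGGCCTTGCCAC-3'

Replace U with T to get the coding DNA strand: GTGGCAAGGCCCCCTCTTAGCCAGTGGTATTACAGTCGGAGATATCGAAAGGAACGCTTCTATTTAATTTACAGA. The template strand is its reverse complement (complement CACCGTTCCGGGGGAGAATCGGTCACCATAATGTCAGCCTCTATAGCTTTCCTTGCGAAGATAAATTAAATGTCT, then reverse).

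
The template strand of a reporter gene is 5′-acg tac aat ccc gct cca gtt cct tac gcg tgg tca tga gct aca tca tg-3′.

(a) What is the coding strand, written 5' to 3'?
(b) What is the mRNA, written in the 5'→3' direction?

(a) The coding strand is the reverse complement of the template: complement TGCATGTTAGGGCGAGGTCAAGGAATGCGCACCAGTACTCGATGTAGTAC, then reverse.
(b) mRNA has the coding-strand sequence with T→U.

(a) 5′-CATGATGTAGCTCATGACCACGCGTAAGGAACTGGAGCGGGATTGTACGT-3′
(b) 5'-CAUGAUGUAGCUCAUGACCACGCGUAAGGAACUGGAGCGGGAUUGUACGU-3'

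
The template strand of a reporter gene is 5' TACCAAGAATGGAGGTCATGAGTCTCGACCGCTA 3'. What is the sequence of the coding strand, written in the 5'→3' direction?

5'-TAGCGGTCGAGACTCATGACCTCCATTCTTGGTA-3'

The coding strand is complementary and antiparallel to the template: take the complement (A↔T, G↔C) and reverse.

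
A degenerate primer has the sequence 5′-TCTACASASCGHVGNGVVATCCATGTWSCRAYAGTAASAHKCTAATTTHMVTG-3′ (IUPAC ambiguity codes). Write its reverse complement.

5'-CABKDAAATTAGMDTSTTACTRTYGSWACATGGATBBCNCBDCGSTSTGTAGA-3'

Standard pairs A↔T, G↔C; ambiguity codes pair R↔Y, M↔K, W↔W, S↔S, H↔D, V↔B, N↔N. Complement (AGATGTSTSGCDBCNCBBTAGGTACAWSGYTRTCATTSTDMGATTAAADKBAC), then reverse for 5'→3'.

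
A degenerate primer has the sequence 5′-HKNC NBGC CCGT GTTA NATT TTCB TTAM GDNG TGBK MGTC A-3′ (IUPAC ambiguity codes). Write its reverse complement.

Standard pairs A↔T, G↔C; ambiguity codes pair M↔K, B↔V, D↔H, N↔N. Complement (DMNGNVCGGGCACAATNTAAAAGVAATKCHNCACVMKCAGT), then reverse for 5'→3'.

5'-TGACKMVCACNHCKTAAVGAAAATNTAACACGGGCVNGNMD-3'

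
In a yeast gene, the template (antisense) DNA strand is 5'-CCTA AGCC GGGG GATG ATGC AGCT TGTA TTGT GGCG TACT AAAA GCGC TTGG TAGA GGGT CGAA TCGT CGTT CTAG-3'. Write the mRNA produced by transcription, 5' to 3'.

The mRNA has the sequence of the coding strand (reverse complement of the template) with T→U. Reverse complement of CCTAAGCCGGGGGATGATGCAGCTTGTATTGTGGCGTACTAAAAGCGCTTGGTAGAGGGTCGAATCGTCGTTCTAG is CTAGAACGACGATTCGACCCTCTACCAAGCGCTTTTAGTACGCCACAATACAAGCTGCATCATCCCCCGGCTTAGG; then T→U.

5'-CUAGAACGACGAUUCGACCCUCUACCAAGCGCUUUUAGUACGCCACAAUACAAGCUGCAUCAUCCCCCGGCUUAGG-3'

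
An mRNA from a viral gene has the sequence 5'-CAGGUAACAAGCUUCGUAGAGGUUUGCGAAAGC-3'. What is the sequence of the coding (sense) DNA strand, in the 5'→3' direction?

5′-CAGGTAACAAGCTTCGTAGAGGTTTGCGAAAGC-3′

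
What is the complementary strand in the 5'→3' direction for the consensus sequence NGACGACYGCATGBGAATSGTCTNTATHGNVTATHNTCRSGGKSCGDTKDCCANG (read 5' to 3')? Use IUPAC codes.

Standard pairs A↔T, G↔C; ambiguity codes pair R↔Y, K↔M, S↔S, B↔V, D↔H, N↔N. Complement (NCTGCTGRCGTACVCTTASCAGANATADCNBATADNAGYSCCMSGCHAMHGGTNC), then reverse for 5'→3'.

5'-CNTGGHMAHCGSMCCSYGANDATABNCDATANAGACSATTCVCATGCRGTCGTCN-3'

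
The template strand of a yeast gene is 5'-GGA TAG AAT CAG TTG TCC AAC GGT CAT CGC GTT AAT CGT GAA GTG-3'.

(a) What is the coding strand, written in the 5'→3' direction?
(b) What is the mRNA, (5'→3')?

(a) 5′-CACTTCACGATTAACGCGATGACCGTTGGACAACTGATTCTATCC-3′
(b) 5'-CACUUCACGAUUAACGCGAUGACCGUUGGACAACUGAUUCUAUCC-3'

(a) The coding strand is the reverse complement of the template: complement CCTATCTTAGTCAACAGGTTGCCAGTAGCGCAATTAGCACTTCAC, then reverse.
(b) mRNA has the coding-strand sequence with T→U.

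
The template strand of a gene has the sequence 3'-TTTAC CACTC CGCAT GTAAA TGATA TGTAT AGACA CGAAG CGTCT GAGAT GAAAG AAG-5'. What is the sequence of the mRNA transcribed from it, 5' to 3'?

Reading the template 3'→5' as shown, RNA polymerase pairs each base (A→U, T→A, G↔C) to build mRNA 5'→3' directly.

5'-AAAUGGUGAGGCGUACAUUUACUAUACAUAUCUGUGCUUCGCAGACUCUACUUUCUUC-3'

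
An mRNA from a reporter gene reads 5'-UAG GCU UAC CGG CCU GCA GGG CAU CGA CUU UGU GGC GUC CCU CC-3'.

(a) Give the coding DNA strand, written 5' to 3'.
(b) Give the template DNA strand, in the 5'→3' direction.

(a) The coding strand matches the mRNA with U→T.
(b) The template strand is the reverse complement of the coding strand.

(a) 5'-TAGGCTTACCGGCCTGCAGGGCATCGACTTTGTGGCGTCCCTCC-3'
(b) 5'-GGAGGGACGCCACAAAGTCGATGCCCTGCAGGCCGGTAAGCCTA-3'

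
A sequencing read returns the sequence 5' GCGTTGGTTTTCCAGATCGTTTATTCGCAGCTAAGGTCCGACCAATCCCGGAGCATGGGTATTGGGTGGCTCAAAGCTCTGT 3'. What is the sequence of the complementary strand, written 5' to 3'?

5′-ACAGAGCTTTGAGCCACCCAATACCCATGCTCCGGGATTGGTCGGACCTTAGCTGCGAATAAACGATCTGGAAAACCAACGC-3′

Pairing A↔T and G↔C gives CGCAACCAAAAGGTCTAGCAAATAAGCGTCGATTCCAGGCTGGTTAGGGCCTCGTACCCATAACCCACCGAGTTTCGAGACA, running 3'→5'. Reverse for the 5'→3' convention.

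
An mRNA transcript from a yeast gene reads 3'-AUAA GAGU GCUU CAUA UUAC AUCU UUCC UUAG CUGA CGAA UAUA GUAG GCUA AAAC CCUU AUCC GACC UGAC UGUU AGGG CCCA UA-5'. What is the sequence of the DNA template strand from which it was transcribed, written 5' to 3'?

Written 5'→3' the mRNA is AUACCCGGGAUUGUCAGUCCAGCCUAUUCCCAAAAUCGGAUGAUAUAAGCAGUCGAUUCCUUUCUACAUUAUACUUCGUGAGAAUA, so the coding DNA strand is ATACCCGGGATTGTCAGTCCAGCCTATTCCCAAAATCGGATGATATAAGCAGTCGATTCCTTTCTACATTATACTTCGTGAGAATA. The template is its reverse complement.

5'-TATTCTCACGAAGTATAATGTAGAAAGGAATCGACTGCTTATATCATCCGATTTTGGGAATAGGCTGGACTGACAATCCCGGGTAT-3'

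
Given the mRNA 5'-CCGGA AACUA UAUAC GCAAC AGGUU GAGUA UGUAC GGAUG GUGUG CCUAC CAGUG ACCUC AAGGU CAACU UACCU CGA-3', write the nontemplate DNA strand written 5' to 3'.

5′-CCGGAAACTATATACGCAACAGGTTGAGTATGTACGGATGGTGTGCCTACCAGTGACCTCAAGGTCAACTTACCTCGA-3′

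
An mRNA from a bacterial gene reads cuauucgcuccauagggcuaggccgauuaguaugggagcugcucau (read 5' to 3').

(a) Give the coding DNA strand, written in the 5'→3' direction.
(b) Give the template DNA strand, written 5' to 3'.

(a) The coding strand matches the mRNA with U→T.
(b) The template strand is the reverse complement of the coding strand.

(a) 5'-CTATTCGCTCCATAGGGCTAGGCCGATTAGTATGGGAGCTGCTCAT-3'
(b) 5′-ATGAGCAGCTCCCATACTAATCGGCCTAGCCCTATGGAGCGAATAG-3′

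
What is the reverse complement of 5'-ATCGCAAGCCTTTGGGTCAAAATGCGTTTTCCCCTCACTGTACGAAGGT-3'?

5'-ACCTTCGTACAGTGAGGGGAAAACGCATTTTGACCCAAAGGCTTGCGAT-3'

Complement each base (A↔T, G↔C): TAGCGTTCGGAAACCCAGTTTTACGCAAAAGGGGAGTGACATGCTTCCA. Then reverse.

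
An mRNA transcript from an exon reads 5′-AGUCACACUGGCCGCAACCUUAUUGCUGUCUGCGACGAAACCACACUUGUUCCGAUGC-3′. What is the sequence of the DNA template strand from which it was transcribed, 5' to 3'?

5'-GCATCGGAACAAGTGTGGTTTCGTCGCAGACAGCAATAAGGTTGCGGCCAGTGTGACT-3'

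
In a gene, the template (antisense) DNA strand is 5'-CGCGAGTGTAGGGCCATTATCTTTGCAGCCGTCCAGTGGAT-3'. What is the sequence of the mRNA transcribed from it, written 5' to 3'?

RNA polymerase reads the template 3'→5' and synthesizes mRNA 5'→3' by base-pairing (A→U, T→A, G↔C). The complement of the template is GCGCTCACATCCCGGTAATAGAAACGTCGGCAGGTCACCTA; antiparallel, so 5'→3' the coding strand is ATCCACTGGACGGCTGCAAAGATAATGGCCCTACACTCGCG. Replace T with U for the mRNA.

5'-AUCCACUGGACGGCUGCAAAGAUAAUGGCCCUACACUCGCG-3'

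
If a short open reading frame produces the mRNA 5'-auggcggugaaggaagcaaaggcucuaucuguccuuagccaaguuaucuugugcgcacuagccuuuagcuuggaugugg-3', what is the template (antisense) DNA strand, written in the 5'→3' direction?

5′-CCACATCCAAGCTAAAGGCTAGTGCGCACAAGATAACTTGGCTAAGGACAGATAGAGCCTTTGCTTCCTTCACCGCCAT-3′

Replace U with T to get the coding DNA strand: ATGGCGGTGAAGGAAGCAAAGGCTCTATCTGTCCTTAGCCAAGTTATCTTGTGCGCACTAGCCTTTAGCTTGGATGTGG. The template strand is its reverse complement (complement TACCGCCACTTCCTTCGTTTCCGAGATAGACAGGAATCGGTTCAATAGAACACGCGTGATCGGAAATCGAACCTACACC, then reverse).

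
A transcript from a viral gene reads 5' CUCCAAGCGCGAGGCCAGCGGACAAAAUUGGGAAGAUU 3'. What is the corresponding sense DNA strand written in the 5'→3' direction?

The coding DNA strand has the same 5'→3' sequence as the mRNA with U replaced by T.

5'-CTCCAAGCGCGAGGCCAGCGGACAAAATTGGGAAGATT-3'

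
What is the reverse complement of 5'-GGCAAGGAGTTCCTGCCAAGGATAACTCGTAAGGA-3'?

5'-TCCTTACGAGTTATCCTTGGCAGGAACTCCTTGCC-3'

Reading the sequence 3'→5' and pairing each base (A↔T, G↔C) gives the reverse complement directly.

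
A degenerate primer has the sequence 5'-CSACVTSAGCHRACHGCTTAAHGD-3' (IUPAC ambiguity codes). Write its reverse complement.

5′-HCDTTAAGCDGTYDGCTSABGTSG-3′

Standard pairs A↔T, G↔C; ambiguity codes pair R↔Y, S↔S, D↔H, V↔B. Complement (GSTGBASTCGDYTGDCGAATTDCH), then reverse for 5'→3'.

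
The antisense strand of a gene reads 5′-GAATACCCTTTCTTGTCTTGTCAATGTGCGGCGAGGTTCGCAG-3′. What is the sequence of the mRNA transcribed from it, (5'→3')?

5'-CUGCGAACCUCGCCGCACAUUGACAAGACAAGAAAGGGUAUUC-3'

RNA polymerase reads the template 3'→5' and synthesizes mRNA 5'→3' by base-pairing (A→U, T→A, G↔C). The complement of the template is CTTATGGGAAAGAACAGAACAGTTACACGCCGCTCCAAGCGTC; antiparallel, so 5'→3' the coding strand is CTGCGAACCTCGCCGCACATTGACAAGACAAGAAAGGGTATTC. Replace T with U for the mRNA.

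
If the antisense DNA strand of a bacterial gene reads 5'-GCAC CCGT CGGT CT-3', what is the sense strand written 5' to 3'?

5′-AGACCGACGGGTGC-3′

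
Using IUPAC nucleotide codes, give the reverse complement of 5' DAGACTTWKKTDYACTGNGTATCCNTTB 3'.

5'-VAANGGATACNCAGTRHAMMWAAGTCTH-3'

Standard pairs A↔T, G↔C; ambiguity codes pair Y↔R, K↔M, W↔W, B↔V, D↔H, N↔N. Complement (HTCTGAAWMMAHRTGACNCATAGGNAAV), then reverse for 5'→3'.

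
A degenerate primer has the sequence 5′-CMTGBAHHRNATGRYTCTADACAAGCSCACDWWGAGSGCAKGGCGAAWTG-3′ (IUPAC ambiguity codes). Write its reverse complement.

Standard pairs A↔T, G↔C; ambiguity codes pair R↔Y, M↔K, W↔W, S↔S, B↔V, D↔H, N↔N. Complement (GKACVTDDYNTACYRAGATHTGTTCGSGTGHWWCTCSCGTMCCGCTTWAC), then reverse for 5'→3'.

5'-CAWTTCGCCMTGCSCTCWWHGTGSGCTTGTHTAGARYCATNYDDTVCAKG-3'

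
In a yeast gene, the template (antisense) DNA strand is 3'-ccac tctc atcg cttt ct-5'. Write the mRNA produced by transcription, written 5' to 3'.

Reading the template 3'→5' as shown, RNA polymerase pairs each base (A→U, T→A, G↔C) to build mRNA 5'→3' directly.

5'-GGUGAGAGUAGCGAAAGA-3'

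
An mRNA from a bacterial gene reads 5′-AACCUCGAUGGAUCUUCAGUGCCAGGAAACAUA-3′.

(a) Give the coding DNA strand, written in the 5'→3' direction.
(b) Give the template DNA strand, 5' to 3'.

(a) 5'-AACCTCGATGGATCTTCAGTGCCAGGAAACATA-3'
(b) 5'-TATGTTTCCTGGCACTGAAGATCCATCGAGGTT-3'

(a) The coding strand matches the mRNA with U→T.
(b) The template strand is the reverse complement of the coding strand.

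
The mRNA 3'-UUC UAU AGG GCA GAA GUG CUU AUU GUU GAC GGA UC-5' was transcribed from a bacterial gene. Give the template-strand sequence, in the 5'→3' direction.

Written 5'→3' the mRNA is CUAGGCAGUUGUUAUUCGUGAAGACGGGAUAUCUU, so the coding DNA strand is CTAGGCAGTTGTTATTCGTGAAGACGGGATATCTT. The template is its reverse complement.

5'-AAGATATCCCGTCTTCACGAATAACAACTGCCTAG-3'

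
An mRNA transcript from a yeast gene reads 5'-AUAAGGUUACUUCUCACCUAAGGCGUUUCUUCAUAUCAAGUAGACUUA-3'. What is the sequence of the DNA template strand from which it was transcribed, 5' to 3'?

Replace U with T to get the coding DNA strand: ATAAGGTTACTTCTCACCTAAGGCGTTTCTTCATATCAAGTAGACTTA. The template strand is its reverse complement (complement TATTCCAATGAAGAGTGGATTCCGCAAAGAAGTATAGTTCATCTGAAT, then reverse).

5'-TAAGTCTACTTGATATGAAGAAACGCCTTAGGTGAGAAGTAACCTTAT-3'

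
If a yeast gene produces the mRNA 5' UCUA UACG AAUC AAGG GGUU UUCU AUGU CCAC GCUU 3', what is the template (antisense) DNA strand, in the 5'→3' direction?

5'-AAGCGTGGACATAGAAAACCCCTTGATTCGTATAGA-3'

Replace U with T to get the coding DNA strand: TCTATACGAATCAAGGGGTTTTCTATGTCCACGCTT. The template strand is its reverse complement (complement AGATATGCTTAGTTCCCCAAAAGATACAGGTGCGAA, then reverse).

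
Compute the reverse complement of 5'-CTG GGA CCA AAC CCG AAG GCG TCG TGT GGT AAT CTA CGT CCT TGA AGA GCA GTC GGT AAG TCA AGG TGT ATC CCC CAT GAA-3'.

5′-TTCATGGGGGATACACCTTGACTTACCGACTGCTCTTCAAGGACGTAGATTACCACACGACGCCTTCGGGTTTGGTCCCAG-3′

Reading the sequence 3'→5' and pairing each base (A↔T, G↔C) gives the reverse complement directly.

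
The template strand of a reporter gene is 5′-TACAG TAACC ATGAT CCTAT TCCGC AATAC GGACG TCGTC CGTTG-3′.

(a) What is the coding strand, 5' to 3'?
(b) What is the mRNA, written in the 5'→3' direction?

(a) 5'-CAACGGACGACGTCCGTATTGCGGAATAGGATCATGGTTACTGTA-3'
(b) 5'-CAACGGACGACGUCCGUAUUGCGGAAUAGGAUCAUGGUUACUGUA-3'

(a) The coding strand is the reverse complement of the template: complement ATGTCATTGGTACTAGGATAAGGCGTTATGCCTGCAGCAGGCAAC, then reverse.
(b) mRNA has the coding-strand sequence with T→U.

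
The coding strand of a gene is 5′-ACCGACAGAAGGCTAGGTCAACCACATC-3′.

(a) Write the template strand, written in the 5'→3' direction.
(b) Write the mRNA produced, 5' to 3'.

(a) The template strand is the reverse complement of the coding strand: complement TGGCTGTCTTCCGATCCAGTTGGTGTAG, then reverse.
(b) mRNA matches the coding strand with T→U.

(a) 5'-GATGTGGTTGACCTAGCCTTCTGTCGGT-3'
(b) 5'-ACCGACAGAAGGCUAGGUCAACCACAUC-3'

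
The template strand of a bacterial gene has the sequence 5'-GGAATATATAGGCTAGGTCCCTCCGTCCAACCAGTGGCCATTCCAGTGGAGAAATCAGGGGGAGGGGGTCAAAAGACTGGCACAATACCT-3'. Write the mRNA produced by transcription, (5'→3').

5'-AGGUAUUGUGCCAGUCUUUUGACCCCCUCCCCCUGAUUUCUCCACUGGAAUGGCCACUGGUUGGACGGAGGGACCUAGCCUAUAUAUUCC-3'

The mRNA has the sequence of the coding strand (reverse complement of the template) with T→U. Reverse complement of GGAATATATAGGCTAGGTCCCTCCGTCCAACCAGTGGCCATTCCAGTGGAGAAATCAGGGGGAGGGGGTCAAAAGACTGGCACAATACCT is AGGTATTGTGCCAGTCTTTTGACCCCCTCCCCCTGATTTCTCCACTGGAATGGCCACTGGTTGGACGGAGGGACCTAGCCTATATATTCC; then T→U.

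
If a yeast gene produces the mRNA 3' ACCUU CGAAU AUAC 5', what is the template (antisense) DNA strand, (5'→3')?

Written 5'→3' the mRNA is CAUAUAAGCUUCCA, so the coding DNA strand is CATATAAGCTTCCA. The template is its reverse complement.

5'-TGGAAGCTTATATG-3'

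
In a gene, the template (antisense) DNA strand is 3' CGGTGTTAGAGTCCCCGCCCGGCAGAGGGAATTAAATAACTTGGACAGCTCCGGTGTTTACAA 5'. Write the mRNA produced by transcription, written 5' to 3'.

Reading the template 3'→5' as shown, RNA polymerase pairs each base (A→U, T→A, G↔C) to build mRNA 5'→3' directly.

5'-GCCACAAUCUCAGGGGCGGGCCGUCUCCCUUAAUUUAUUGAACCUGUCGAGGCCACAAAUGUU-3'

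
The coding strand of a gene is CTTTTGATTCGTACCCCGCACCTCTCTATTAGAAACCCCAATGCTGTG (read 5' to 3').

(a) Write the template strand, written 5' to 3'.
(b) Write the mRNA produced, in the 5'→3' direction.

(a) 5'-CACAGCATTGGGGTTTCTAATAGAGAGGTGCGGGGTACGAATCAAAAG-3'
(b) 5'-CUUUUGAUUCGUACCCCGCACCUCUCUAUUAGAAACCCCAAUGCUGUG-3'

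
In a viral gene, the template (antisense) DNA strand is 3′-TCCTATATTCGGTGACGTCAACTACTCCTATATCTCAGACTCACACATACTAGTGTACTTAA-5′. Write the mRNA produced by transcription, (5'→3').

Reading the template 3'→5' as shown, RNA polymerase pairs each base (A→U, T→A, G↔C) to build mRNA 5'→3' directly.

5'-AGGAUAUAAGCCACUGCAGUUGAUGAGGAUAUAGAGUCUGAGUGUGUAUGAUCACAUGAAUU-3'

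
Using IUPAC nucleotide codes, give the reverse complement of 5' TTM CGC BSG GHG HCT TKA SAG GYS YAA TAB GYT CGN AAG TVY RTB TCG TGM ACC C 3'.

5'-GGGTKCACGAVAYRBACTTNCGARCVTATTRSRCCTSTMAAGDCDCCSVGCGKAA-3'

Standard pairs A↔T, G↔C; ambiguity codes pair R↔Y, M↔K, S↔S, B↔V, H↔D, N↔N. Complement (AAKGCGVSCCDCDGAAMTSTCCRSRTTATVCRAGCNTTCABRYAVAGCACKTGGG), then reverse for 5'→3'.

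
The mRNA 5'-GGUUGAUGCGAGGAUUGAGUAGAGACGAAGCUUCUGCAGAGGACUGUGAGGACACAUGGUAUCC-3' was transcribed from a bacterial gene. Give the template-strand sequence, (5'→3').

Replace U with T to get the coding DNA strand: GGTTGATGCGAGGATTGAGTAGAGACGAAGCTTCTGCAGAGGACTGTGAGGACACATGGTATCC. The template strand is its reverse complement (complement CCAACTACGCTCCTAACTCATCTCTGCTTCGAAGACGTCTCCTGACACTCCTGTGTACCATAGG, then reverse).

5'-GGATACCATGTGTCCTCACAGTCCTCTGCAGAAGCTTCGTCTCTACTCAATCCTCGCATCAACC-3'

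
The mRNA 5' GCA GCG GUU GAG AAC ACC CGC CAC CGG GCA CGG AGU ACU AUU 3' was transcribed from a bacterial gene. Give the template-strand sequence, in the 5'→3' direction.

Replace U with T to get the coding DNA strand: GCAGCGGTTGAGAACACCCGCCACCGGGCACGGAGTACTATT. The template strand is its reverse complement (complement CGTCGCCAACTCTTGTGGGCGGTGGCCCGTGCCTCATGATAA, then reverse).

5′-AATAGTACTCCGTGCCCGGTGGCGGGTGTTCTCAACCGCTGC-3′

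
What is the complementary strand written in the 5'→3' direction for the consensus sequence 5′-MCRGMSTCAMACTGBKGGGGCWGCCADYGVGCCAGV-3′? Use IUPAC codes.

5′-BCTGGCBCRHTGGCWGCCCCMVCAGTKTGASKCYGK-3′

Standard pairs A↔T, G↔C; ambiguity codes pair R↔Y, M↔K, W↔W, S↔S, B↔V, D↔H. Complement (KGYCKSAGTKTGACVMCCCCGWCGGTHRCBCGGTCB), then reverse for 5'→3'.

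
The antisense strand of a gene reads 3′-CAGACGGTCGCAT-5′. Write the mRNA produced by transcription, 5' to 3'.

Reading the template 3'→5' as shown, RNA polymerase pairs each base (A→U, T→A, G↔C) to build mRNA 5'→3' directly.

5'-GUCUGCCAGCGUA-3'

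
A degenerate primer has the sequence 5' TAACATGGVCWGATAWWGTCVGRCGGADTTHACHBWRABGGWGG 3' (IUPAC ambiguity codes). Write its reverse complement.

5'-CCWCCVTYWVDGTDAAHTCCGYCBGACWWTATCWGBCCATGTTA-3'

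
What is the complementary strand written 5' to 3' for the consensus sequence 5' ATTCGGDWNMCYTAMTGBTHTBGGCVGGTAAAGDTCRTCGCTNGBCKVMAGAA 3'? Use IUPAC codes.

Standard pairs A↔T, G↔C; ambiguity codes pair R↔Y, M↔K, W↔W, B↔V, D↔H, N↔N. Complement (TAAGCCHWNKGRATKACVADAVCCGBCCATTTCHAGYAGCGANCVGMBKTCTT), then reverse for 5'→3'.

5'-TTCTKBMGVCNAGCGAYGAHCTTTACCBGCCVADAVCAKTARGKNWHCCGAAT-3'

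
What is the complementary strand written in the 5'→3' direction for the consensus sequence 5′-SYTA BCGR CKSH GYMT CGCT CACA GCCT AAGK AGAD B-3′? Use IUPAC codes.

Standard pairs A↔T, G↔C; ambiguity codes pair R↔Y, M↔K, S↔S, B↔V, D↔H. Complement (SRATVGCYGMSDCRKAGCGAGTGTCGGATTCMTCTHV), then reverse for 5'→3'.

5'-VHTCTMCTTAGGCTGTGAGCGAKRCDSMGYCGVTARS-3'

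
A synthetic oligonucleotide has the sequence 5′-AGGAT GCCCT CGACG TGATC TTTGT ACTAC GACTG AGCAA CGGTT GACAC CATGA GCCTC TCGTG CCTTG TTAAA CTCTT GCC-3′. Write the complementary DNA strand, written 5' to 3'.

5'-GGCAAGAGTTTAACAAGGCACGAGAGGCTCATGGTGTCAACCGTTGCTCAGTCGTAGTACAAAGATCACGTCGAGGGCATCCT-3'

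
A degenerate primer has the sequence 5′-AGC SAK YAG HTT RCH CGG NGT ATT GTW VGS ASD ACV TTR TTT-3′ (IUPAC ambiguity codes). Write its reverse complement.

5'-AAAYAABGTHSTSCBWACAATACNCCGDGYAADCTRMTSGCT-3'

Standard pairs A↔T, G↔C; ambiguity codes pair R↔Y, K↔M, W↔W, S↔S, D↔H, V↔B, N↔N. Complement (TCGSTMRTCDAAYGDGCCNCATAACAWBCSTSHTGBAAYAAA), then reverse for 5'→3'.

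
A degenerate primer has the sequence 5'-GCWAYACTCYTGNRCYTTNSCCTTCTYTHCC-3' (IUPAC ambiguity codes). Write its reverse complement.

5'-GGDARAGAAGGSNAARGYNCARGAGTRTWGC-3'

Standard pairs A↔T, G↔C; ambiguity codes pair R↔Y, W↔W, S↔S, H↔D, N↔N. Complement (CGWTRTGAGRACNYGRAANSGGAAGARADGG), then reverse for 5'→3'.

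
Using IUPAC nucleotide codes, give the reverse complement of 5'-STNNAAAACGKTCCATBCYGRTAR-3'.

5′-YTAYCRGVATGGAMCGTTTTNNAS-3′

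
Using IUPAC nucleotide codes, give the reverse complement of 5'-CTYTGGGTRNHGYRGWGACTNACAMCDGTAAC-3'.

Standard pairs A↔T, G↔C; ambiguity codes pair R↔Y, M↔K, W↔W, D↔H, N↔N. Complement (GARACCCAYNDCRYCWCTGANTGTKGHCATTG), then reverse for 5'→3'.

5'-GTTACHGKTGTNAGTCWCYRCDNYACCCARAG-3'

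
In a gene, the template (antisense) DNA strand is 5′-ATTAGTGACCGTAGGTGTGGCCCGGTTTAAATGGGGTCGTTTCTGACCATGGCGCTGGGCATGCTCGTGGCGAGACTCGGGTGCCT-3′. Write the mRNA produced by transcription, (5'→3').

5'-AGGCACCCGAGUCUCGCCACGAGCAUGCCCAGCGCCAUGGUCAGAAACGACCCCAUUUAAACCGGGCCACACCUACGGUCACUAAU-3'

The mRNA has the sequence of the coding strand (reverse complement of the template) with T→U. Reverse complement of ATTAGTGACCGTAGGTGTGGCCCGGTTTAAATGGGGTCGTTTCTGACCATGGCGCTGGGCATGCTCGTGGCGAGACTCGGGTGCCT is AGGCACCCGAGTCTCGCCACGAGCATGCCCAGCGCCATGGTCAGAAACGACCCCATTTAAACCGGGCCACACCTACGGTCACTAAT; then T→U.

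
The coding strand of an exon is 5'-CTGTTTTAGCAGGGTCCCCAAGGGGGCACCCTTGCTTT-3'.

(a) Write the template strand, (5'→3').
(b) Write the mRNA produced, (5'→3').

(a) 5'-AAAGCAAGGGTGCCCCCTTGGGGACCCTGCTAAAACAG-3'
(b) 5'-CUGUUUUAGCAGGGUCCCCAAGGGGGCACCCUUGCUUU-3'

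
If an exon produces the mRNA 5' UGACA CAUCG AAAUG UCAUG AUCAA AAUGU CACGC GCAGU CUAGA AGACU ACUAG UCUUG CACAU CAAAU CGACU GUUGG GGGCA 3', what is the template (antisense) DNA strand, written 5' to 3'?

5′-TGCCCCCAACAGTCGATTTGATGTGCAAGACTAGTAGTCTTCTAGACTGCGCGTGACATTTTGATCATGACATTTCGATGTGTCA-3′

Replace U with T to get the coding DNA strand: TGACACATCGAAATGTCATGATCAAAATGTCACGCGCAGTCTAGAAGACTACTAGTCTTGCACATCAAATCGACTGTTGGGGGCA. The template strand is its reverse complement (complement ACTGTGTAGCTTTACAGTACTAGTTTTACAGTGCGCGTCAGATCTTCTGATGATCAGAACGTGTAGTTTAGCTGACAACCCCCGT, then reverse).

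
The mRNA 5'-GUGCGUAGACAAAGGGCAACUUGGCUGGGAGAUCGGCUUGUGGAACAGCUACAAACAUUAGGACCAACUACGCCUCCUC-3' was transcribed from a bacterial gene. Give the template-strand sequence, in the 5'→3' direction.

5'-GAGGAGGCGTAGTTGGTCCTAATGTTTGTAGCTGTTCCACAAGCCGATCTCCCAGCCAAGTTGCCCTTTGTCTACGCAC-3'

Replace U with T to get the coding DNA strand: GTGCGTAGACAAAGGGCAACTTGGCTGGGAGATCGGCTTGTGGAACAGCTACAAACATTAGGACCAACTACGCCTCCTC. The template strand is its reverse complement (complement CACGCATCTGTTTCCCGTTGAACCGACCCTCTAGCCGAACACCTTGTCGATGTTTGTAATCCTGGTTGATGCGGAGGAG, then reverse).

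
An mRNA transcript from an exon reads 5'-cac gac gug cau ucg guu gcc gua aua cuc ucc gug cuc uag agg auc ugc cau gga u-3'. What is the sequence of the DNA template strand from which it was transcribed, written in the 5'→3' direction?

Replace U with T to get the coding DNA strand: CACGACGTGCATTCGGTTGCCGTAATACTCTCCGTGCTCTAGAGGATCTGCCATGGAT. The template strand is its reverse complement (complement GTGCTGCACGTAAGCCAACGGCATTATGAGAGGCACGAGATCTCCTAGACGGTACCTA, then reverse).

5'-ATCCATGGCAGATCCTCTAGAGCACGGAGAGTATTACGGCAACCGAATGCACGTCGTG-3'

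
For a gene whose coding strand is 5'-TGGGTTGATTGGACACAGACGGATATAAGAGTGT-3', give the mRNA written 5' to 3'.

5'-UGGGUUGAUUGGACACAGACGGAUAUAAGAGUGU-3'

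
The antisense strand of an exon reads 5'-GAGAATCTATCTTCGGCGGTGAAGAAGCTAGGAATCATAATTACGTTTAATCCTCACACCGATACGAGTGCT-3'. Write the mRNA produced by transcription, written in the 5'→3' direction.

5'-AGCACUCGUAUCGGUGUGAGGAUUAAACGUAAUUAUGAUUCCUAGCUUCUUCACCGCCGAAGAUAGAUUCUC-3'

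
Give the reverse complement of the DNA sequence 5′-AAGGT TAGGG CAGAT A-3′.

5'-TATCTGCCCTAACCTT-3'

Reading the sequence 3'→5' and pairing each base (A↔T, G↔C) gives the reverse complement directly.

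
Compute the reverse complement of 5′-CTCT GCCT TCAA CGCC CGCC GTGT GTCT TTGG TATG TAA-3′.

5'-TTACATACCAAAGACACACGGCGGGCGTTGAAGGCAGAG-3'

Complement each base (A↔T, G↔C): GAGACGGAAGTTGCGGGCGGCACACAGAAACCATACATT. Then reverse.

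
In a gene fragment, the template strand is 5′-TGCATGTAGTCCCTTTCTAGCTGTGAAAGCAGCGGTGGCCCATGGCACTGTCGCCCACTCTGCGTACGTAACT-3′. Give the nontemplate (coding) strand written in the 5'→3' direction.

5'-AGTTACGTACGCAGAGTGGGCGACAGTGCCATGGGCCACCGCTGCTTTCACAGCTAGAAAGGGACTACATGCA-3'

The coding strand is complementary and antiparallel to the template: take the complement (A↔T, G↔C) and reverse.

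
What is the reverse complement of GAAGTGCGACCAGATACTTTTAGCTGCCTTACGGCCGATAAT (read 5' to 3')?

5′-ATTATCGGCCGTAAGGCAGCTAAAAGTATCTGGTCGCACTTC-3′

Reading the sequence 3'→5' and pairing each base (A↔T, G↔C) gives the reverse complement directly.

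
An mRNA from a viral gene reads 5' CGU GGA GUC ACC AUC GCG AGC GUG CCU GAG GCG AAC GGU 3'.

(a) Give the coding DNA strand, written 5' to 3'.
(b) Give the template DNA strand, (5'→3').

(a) 5'-CGTGGAGTCACCATCGCGAGCGTGCCTGAGGCGAACGGT-3'
(b) 5'-ACCGTTCGCCTCAGGCACGCTCGCGATGGTGACTCCACG-3'

(a) The coding strand matches the mRNA with U→T.
(b) The template strand is the reverse complement of the coding strand.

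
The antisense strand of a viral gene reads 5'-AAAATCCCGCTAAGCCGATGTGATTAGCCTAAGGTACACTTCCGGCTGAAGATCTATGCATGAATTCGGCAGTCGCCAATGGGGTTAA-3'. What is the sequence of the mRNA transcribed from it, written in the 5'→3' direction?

The mRNA has the sequence of the coding strand (reverse complement of the template) with T→U. Reverse complement of AAAATCCCGCTAAGCCGATGTGATTAGCCTAAGGTACACTTCCGGCTGAAGATCTATGCATGAATTCGGCAGTCGCCAATGGGGTTAA is TTAACCCCATTGGCGACTGCCGAATTCATGCATAGATCTTCAGCCGGAAGTGTACCTTAGGCTAATCACATCGGCTTAGCGGGATTTT; then T→U.

5′-UUAACCCCAUUGGCGACUGCCGAAUUCAUGCAUAGAUCUUCAGCCGGAAGUGUACCUUAGGCUAAUCACAUCGGCUUAGCGGGAUUUU-3′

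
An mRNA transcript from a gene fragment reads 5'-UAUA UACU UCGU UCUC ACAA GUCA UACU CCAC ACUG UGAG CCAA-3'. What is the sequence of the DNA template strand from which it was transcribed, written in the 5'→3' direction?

5'-TTGGCTCACAGTGTGGAGTATGACTTGTGAGAACGAAGTATATA-3'

Replace U with T to get the coding DNA strand: TATATACTTCGTTCTCACAAGTCATACTCCACACTGTGAGCCAA. The template strand is its reverse complement (complement ATATATGAAGCAAGAGTGTTCAGTATGAGGTGTGACACTCGGTT, then reverse).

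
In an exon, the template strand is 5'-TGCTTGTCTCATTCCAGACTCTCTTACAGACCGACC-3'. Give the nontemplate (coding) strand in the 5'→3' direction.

5'-GGTCGGTCTGTAAGAGAGTCTGGAATGAGACAAGCA-3'

The coding strand is complementary and antiparallel to the template: take the complement (A↔T, G↔C) and reverse.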